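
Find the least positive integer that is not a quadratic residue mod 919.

3

(2/919) = +1, so 2 is a residue.
(3/919) = −1, so 3 is the smallest positive non-residue mod 919.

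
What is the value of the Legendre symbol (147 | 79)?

-1

First reduce: 147 ≡ 68 (mod 79).
Pull out 2^2: since 79 ≡ 7 (mod 8), (2/79) = +1, so (2/79)^2 = +1.
Reciprocity: 17 ≡ 1 and 79 ≡ 3 (mod 4), so (17/79) = +(79/17).
Reduce top mod 17: now compute (11/17).
Reciprocity: 11 ≡ 3 and 17 ≡ 1 (mod 4), so (11/17) = +(17/11).
Reduce top mod 11: now compute (6/11).
Pull out 2: since 11 ≡ 3 (mod 8), (2/11) = -1.
Reciprocity: 3 ≡ 3 and 11 ≡ 3 (mod 4), so (3/11) = −(11/3).
Reduce top mod 3: now compute (2/3).
Pull out 2: since 3 ≡ 3 (mod 8), (2/3) = -1.
Reached (1/3) = 1. Collecting the sign flips along the way, the symbol is -1.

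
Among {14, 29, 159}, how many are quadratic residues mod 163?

1

(14/163) = +1 → QR.
(29/163) = -1 → non-residue.
(159/163) = -1 → non-residue.
Total quadratic residues among the 3: 1.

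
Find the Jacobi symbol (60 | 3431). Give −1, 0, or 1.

Pull out 2^2: since 3431 ≡ 7 (mod 8), (2/3431) = +1, so (2/3431)^2 = +1.
Reciprocity: 15 ≡ 3 and 3431 ≡ 3 (mod 4), so (15/3431) = −(3431/15).
Reduce top mod 15: now compute (11/15).
Reciprocity: 11 ≡ 3 and 15 ≡ 3 (mod 4), so (11/15) = −(15/11).
Reduce top mod 11: now compute (4/11).
Pull out 2^2: since 11 ≡ 3 (mod 8), (2/11) = -1, so (2/11)^2 = +1.
Reached (1/11) = 1. Collecting the sign flips along the way, the symbol is +1.

1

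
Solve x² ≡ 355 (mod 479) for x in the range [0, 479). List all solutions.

129, 350

Since 479 ≡ 3 (mod 4), a square root of 355 is 355^((479+1)/4) = 355^120 mod 479.
Repeated squaring: 355^2≡48, 355^4≡388, 355^8≡138, 355^16≡363, 355^32≡44, 355^64≡20 (mod 479).
355^120 = 355^(64+32+16+8) ≡ 350 (mod 479).
Check: 350² = 122500 ≡ 355 (mod 479). The two roots are 129 and 350.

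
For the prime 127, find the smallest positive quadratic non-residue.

3

(2/127) = +1, so 2 is a residue.
(3/127) = −1, so 3 is the smallest positive non-residue mod 127.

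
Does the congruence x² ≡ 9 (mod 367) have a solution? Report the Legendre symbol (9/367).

1

Euler's criterion: (9/367) ≡ 9^183 (mod 367).
9^2 ≡ 81 (mod 367)
9^4 ≡ 322 (mod 367)
9^8 ≡ 190 (mod 367)
9^16 ≡ 134 (mod 367)
9^32 ≡ 340 (mod 367)
9^64 ≡ 362 (mod 367)
9^128 ≡ 25 (mod 367)
9^183 = 9^(128+32+16+4+2+1) ≡ 1 (mod 367).
Result is 1, so (9/367) = 1.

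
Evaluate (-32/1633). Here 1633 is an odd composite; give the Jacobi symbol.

First reduce: -32 ≡ 1601 (mod 1633).
Reciprocity: 1601 ≡ 1 and 1633 ≡ 1 (mod 4), so (1601/1633) = +(1633/1601).
Reduce top mod 1601: now compute (32/1601).
Pull out 2^5: since 1601 ≡ 1 (mod 8), (2/1601) = +1, so (2/1601)^5 = +1.
Reached (1/1601) = 1. Collecting the sign flips along the way, the symbol is +1.

1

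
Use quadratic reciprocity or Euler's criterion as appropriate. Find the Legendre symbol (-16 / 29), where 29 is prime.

Euler's criterion: (-16/29) ≡ 13^14 (mod 29).
13^2 ≡ 24 (mod 29)
13^4 ≡ 25 (mod 29)
13^8 ≡ 16 (mod 29)
13^14 = 13^(8+4+2) ≡ 1 (mod 29).
Result is 1, so (-16/29) = 1.

1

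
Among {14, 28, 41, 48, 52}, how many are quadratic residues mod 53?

(14/53) = -1 → non-residue.
(28/53) = +1 → QR.
(41/53) = -1 → non-residue.
(48/53) = -1 → non-residue.
(52/53) = +1 → QR.
Total quadratic residues among the 5: 2.

2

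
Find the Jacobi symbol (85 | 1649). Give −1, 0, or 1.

Reciprocity: 85 ≡ 1 and 1649 ≡ 1 (mod 4), so (85/1649) = +(1649/85).
Reduce top mod 85: now compute (34/85).
Pull out 2: since 85 ≡ 5 (mod 8), (2/85) = -1.
Reciprocity: 17 ≡ 1 and 85 ≡ 1 (mod 4), so (17/85) = +(85/17).
Reduce top mod 17: now compute (0/17).
Top reduces to 0: gcd > 1, so the symbol is 0.

0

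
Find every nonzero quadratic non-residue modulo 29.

2,3,8,10,11,12,14,15,17,18,19,21,26,27

Square k = 1,…,14 (k and 29−k give the same square):
1²=1, 2²=4, 3²=9, 4²=16, 5²=25, 6²≡7, 7²≡20, 8²≡6, 9²≡23, 10²≡13, 11²≡5, 12²≡28, 13²≡24, 14²≡22 (mod 29).
The residues are {1, 4, 5, 6, 7, 9, 13, 16, 20, 22, 23, 24, 25, 28}; the non-residues are the remaining 14 nonzero classes.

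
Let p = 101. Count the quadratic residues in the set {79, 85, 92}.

3

(79/101) = +1 → QR.
(85/101) = +1 → QR.
(92/101) = +1 → QR.
Total quadratic residues among the 3: 3.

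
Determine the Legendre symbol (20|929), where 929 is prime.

1

Pull out 2^2: since 929 ≡ 1 (mod 8), (2/929) = +1, so (2/929)^2 = +1.
Reciprocity: 5 ≡ 1 and 929 ≡ 1 (mod 4), so (5/929) = +(929/5).
Reduce top mod 5: now compute (4/5).
Pull out 2^2: since 5 ≡ 5 (mod 8), (2/5) = -1, so (2/5)^2 = +1.
Reached (1/5) = 1. Collecting the sign flips along the way, the symbol is +1.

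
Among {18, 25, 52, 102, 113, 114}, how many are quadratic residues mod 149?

4

(18/149) = -1 → non-residue.
(25/149) = +1 → QR.
(52/149) = -1 → non-residue.
(102/149) = +1 → QR.
(113/149) = +1 → QR.
(114/149) = +1 → QR.
Total quadratic residues among the 6: 4.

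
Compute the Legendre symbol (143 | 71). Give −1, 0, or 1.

1

Euler's criterion: (143/71) ≡ 1^35 (mod 71).
1^2 ≡ 1 (mod 71)
1^4 ≡ 1 (mod 71)
1^8 ≡ 1 (mod 71)
1^16 ≡ 1 (mod 71)
1^32 ≡ 1 (mod 71)
1^35 = 1^(32+2+1) ≡ 1 (mod 71).
Result is 1, so (143/71) = 1.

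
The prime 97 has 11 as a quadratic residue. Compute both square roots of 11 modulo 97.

37, 60

97 ≡ 1 (mod 4), so we find a root by search.
Trying successive values, 37² = 1369 ≡ 11 (mod 97). The other root is 97 − 37 = 60.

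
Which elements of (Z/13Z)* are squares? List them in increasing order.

1, 3, 4, 9, 10, 12

Square k = 1,…,6 (k and 13−k give the same square):
1²=1, 2²=4, 3²=9, 4²≡3, 5²≡12, 6²≡10 (mod 13).
So the quadratic residues mod 13 are {1, 3, 4, 9, 10, 12}.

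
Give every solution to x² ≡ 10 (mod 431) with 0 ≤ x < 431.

21, 410

Since 431 ≡ 3 (mod 4), a square root of 10 is 10^((431+1)/4) = 10^108 mod 431.
Repeated squaring: 10^2≡100, 10^4≡87, 10^8≡242, 10^16≡379, 10^32≡118, 10^64≡132 (mod 431).
10^108 = 10^(64+32+8+4) ≡ 410 (mod 431).
Check: 410² = 168100 ≡ 10 (mod 431). The two roots are 21 and 410.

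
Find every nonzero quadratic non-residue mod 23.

Square k = 1,…,11 (k and 23−k give the same square):
1²=1, 2²=4, 3²=9, 4²=16, 5²≡2, 6²≡13, 7²≡3, 8²≡18, 9²≡12, 10²≡8, 11²≡6 (mod 23).
The residues are {1, 2, 3, 4, 6, 8, 9, 12, 13, 16, 18}; the non-residues are the remaining 11 nonzero classes.

5, 7, 10, 11, 14, 15, 17, 19, 20, 21, 22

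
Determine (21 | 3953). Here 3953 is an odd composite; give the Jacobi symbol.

Reciprocity: 21 ≡ 1 and 3953 ≡ 1 (mod 4), so (21/3953) = +(3953/21).
Reduce top mod 21: now compute (5/21).
Reciprocity: 5 ≡ 1 and 21 ≡ 1 (mod 4), so (5/21) = +(21/5).
Reduce top mod 5: now compute (1/5).
Reached (1/5) = 1. Collecting the sign flips along the way, the symbol is +1.

1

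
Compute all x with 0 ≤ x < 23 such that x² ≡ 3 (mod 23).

Since 23 ≡ 3 (mod 4), a square root of 3 is 3^((23+1)/4) = 3^6 mod 23.
Repeated squaring: 3^2≡9, 3^4≡12 (mod 23).
3^6 = 3^(4+2) ≡ 16 (mod 23).
Check: 16² = 256 ≡ 3 (mod 23). The two roots are 7 and 16.

7, 16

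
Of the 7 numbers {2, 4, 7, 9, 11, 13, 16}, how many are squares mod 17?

(2/17) = +1 → QR.
(4/17) = +1 → QR.
(7/17) = -1 → non-residue.
(9/17) = +1 → QR.
(11/17) = -1 → non-residue.
(13/17) = +1 → QR.
(16/17) = +1 → QR.
Total quadratic residues among the 7: 5.

5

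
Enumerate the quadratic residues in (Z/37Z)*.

1 3 4 7 9 10 11 12 16 21 25 26 27 28 30 33 34 36

Square k = 1,…,18 (k and 37−k give the same square):
1²=1, 2²=4, 3²=9, 4²=16, 5²=25, 6²=36, 7²≡12, 8²≡27, 9²≡7, 10²≡26, 11²≡10, 12²≡33, 13²≡21, 14²≡11, 15²≡3, 16²≡34, 17²≡30, 18²≡28 (mod 37).
So the quadratic residues mod 37 are {1, 3, 4, 7, 9, 10, 11, 12, 16, 21, 25, 26, 27, 28, 30, 33, 34, 36}.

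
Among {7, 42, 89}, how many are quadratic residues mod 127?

(7/127) = -1 → non-residue.
(42/127) = +1 → QR.
(89/127) = -1 → non-residue.
Total quadratic residues among the 3: 1.

1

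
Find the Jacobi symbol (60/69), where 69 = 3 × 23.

0

Pull out 2^2: since 69 ≡ 5 (mod 8), (2/69) = -1, so (2/69)^2 = +1.
Reciprocity: 15 ≡ 3 and 69 ≡ 1 (mod 4), so (15/69) = +(69/15).
Reduce top mod 15: now compute (9/15).
Reciprocity: 9 ≡ 1 and 15 ≡ 3 (mod 4), so (9/15) = +(15/9).
Reduce top mod 9: now compute (6/9).
Pull out 2: since 9 ≡ 1 (mod 8), (2/9) = +1.
Reciprocity: 3 ≡ 3 and 9 ≡ 1 (mod 4), so (3/9) = +(9/3).
Reduce top mod 3: now compute (0/3).
Top reduces to 0: gcd > 1, so the symbol is 0.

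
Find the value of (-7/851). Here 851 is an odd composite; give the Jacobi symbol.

1

First reduce: -7 ≡ 844 (mod 851).
Pull out 2^2: since 851 ≡ 3 (mod 8), (2/851) = -1, so (2/851)^2 = +1.
Reciprocity: 211 ≡ 3 and 851 ≡ 3 (mod 4), so (211/851) = −(851/211).
Reduce top mod 211: now compute (7/211).
Reciprocity: 7 ≡ 3 and 211 ≡ 3 (mod 4), so (7/211) = −(211/7).
Reduce top mod 7: now compute (1/7).
Reached (1/7) = 1. Collecting the sign flips along the way, the symbol is +1.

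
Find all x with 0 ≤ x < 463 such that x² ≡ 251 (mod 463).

182, 281

Since 463 ≡ 3 (mod 4), a square root of 251 is 251^((463+1)/4) = 251^116 mod 463.
Repeated squaring: 251^2≡33, 251^4≡163, 251^8≡178, 251^16≡200, 251^32≡182, 251^64≡251 (mod 463).
251^116 = 251^(64+32+16+4) ≡ 182 (mod 463).
Check: 182² = 33124 ≡ 251 (mod 463). The two roots are 182 and 281.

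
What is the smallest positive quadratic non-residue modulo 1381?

(2/1381) = −1, so 2 is the smallest positive non-residue mod 1381.

2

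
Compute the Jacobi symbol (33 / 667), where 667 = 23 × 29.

Reciprocity: 33 ≡ 1 and 667 ≡ 3 (mod 4), so (33/667) = +(667/33).
Reduce top mod 33: now compute (7/33).
Reciprocity: 7 ≡ 3 and 33 ≡ 1 (mod 4), so (7/33) = +(33/7).
Reduce top mod 7: now compute (5/7).
Reciprocity: 5 ≡ 1 and 7 ≡ 3 (mod 4), so (5/7) = +(7/5).
Reduce top mod 5: now compute (2/5).
Pull out 2: since 5 ≡ 5 (mod 8), (2/5) = -1.
Reached (1/5) = 1. Collecting the sign flips along the way, the symbol is -1.

-1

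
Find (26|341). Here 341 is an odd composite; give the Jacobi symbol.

Pull out 2: since 341 ≡ 5 (mod 8), (2/341) = -1.
Reciprocity: 13 ≡ 1 and 341 ≡ 1 (mod 4), so (13/341) = +(341/13).
Reduce top mod 13: now compute (3/13).
Reciprocity: 3 ≡ 3 and 13 ≡ 1 (mod 4), so (3/13) = +(13/3).
Reduce top mod 3: now compute (1/3).
Reached (1/3) = 1. Collecting the sign flips along the way, the symbol is -1.

-1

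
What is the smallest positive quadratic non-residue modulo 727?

3

(2/727) = +1, so 2 is a residue.
(3/727) = −1, so 3 is the smallest positive non-residue mod 727.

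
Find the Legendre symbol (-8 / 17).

Euler's criterion: (-8/17) ≡ 9^8 (mod 17).
9^2 ≡ 13 (mod 17)
9^4 ≡ 16 (mod 17)
9^8 ≡ 1 (mod 17)
9^8 = 9^(8) ≡ 1 (mod 17).
Result is 1, so (-8/17) = 1.

1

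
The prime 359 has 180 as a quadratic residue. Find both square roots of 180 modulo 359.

170, 189

Since 359 ≡ 3 (mod 4), a square root of 180 is 180^((359+1)/4) = 180^90 mod 359.
Repeated squaring: 180^2≡90, 180^4≡202, 180^8≡237, 180^16≡165, 180^32≡300, 180^64≡250 (mod 359).
180^90 = 180^(64+16+8+2) ≡ 170 (mod 359).
Check: 170² = 28900 ≡ 180 (mod 359). The two roots are 170 and 189.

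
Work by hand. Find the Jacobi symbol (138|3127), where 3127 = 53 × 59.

-1

Pull out 2: since 3127 ≡ 7 (mod 8), (2/3127) = +1.
Reciprocity: 69 ≡ 1 and 3127 ≡ 3 (mod 4), so (69/3127) = +(3127/69).
Reduce top mod 69: now compute (22/69).
Pull out 2: since 69 ≡ 5 (mod 8), (2/69) = -1.
Reciprocity: 11 ≡ 3 and 69 ≡ 1 (mod 4), so (11/69) = +(69/11).
Reduce top mod 11: now compute (3/11).
Reciprocity: 3 ≡ 3 and 11 ≡ 3 (mod 4), so (3/11) = −(11/3).
Reduce top mod 3: now compute (2/3).
Pull out 2: since 3 ≡ 3 (mod 8), (2/3) = -1.
Reached (1/3) = 1. Collecting the sign flips along the way, the symbol is -1.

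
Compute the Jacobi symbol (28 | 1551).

Pull out 2^2: since 1551 ≡ 7 (mod 8), (2/1551) = +1, so (2/1551)^2 = +1.
Reciprocity: 7 ≡ 3 and 1551 ≡ 3 (mod 4), so (7/1551) = −(1551/7).
Reduce top mod 7: now compute (4/7).
Pull out 2^2: since 7 ≡ 7 (mod 8), (2/7) = +1, so (2/7)^2 = +1.
Reached (1/7) = 1. Collecting the sign flips along the way, the symbol is -1.

-1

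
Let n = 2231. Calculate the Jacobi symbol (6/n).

Pull out 2: since 2231 ≡ 7 (mod 8), (2/2231) = +1.
Reciprocity: 3 ≡ 3 and 2231 ≡ 3 (mod 4), so (3/2231) = −(2231/3).
Reduce top mod 3: now compute (2/3).
Pull out 2: since 3 ≡ 3 (mod 8), (2/3) = -1.
Reached (1/3) = 1. Collecting the sign flips along the way, the symbol is +1.

1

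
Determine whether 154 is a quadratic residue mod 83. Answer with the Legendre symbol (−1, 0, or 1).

First reduce: 154 ≡ 71 (mod 83).
Reciprocity: 71 ≡ 3 and 83 ≡ 3 (mod 4), so (71/83) = −(83/71).
Reduce top mod 71: now compute (12/71).
Pull out 2^2: since 71 ≡ 7 (mod 8), (2/71) = +1, so (2/71)^2 = +1.
Reciprocity: 3 ≡ 3 and 71 ≡ 3 (mod 4), so (3/71) = −(71/3).
Reduce top mod 3: now compute (2/3).
Pull out 2: since 3 ≡ 3 (mod 8), (2/3) = -1.
Reached (1/3) = 1. Collecting the sign flips along the way, the symbol is -1.

-1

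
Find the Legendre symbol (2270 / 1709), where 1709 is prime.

-1

First reduce: 2270 ≡ 561 (mod 1709).
Reciprocity: 561 ≡ 1 and 1709 ≡ 1 (mod 4), so (561/1709) = +(1709/561).
Reduce top mod 561: now compute (26/561).
Pull out 2: since 561 ≡ 1 (mod 8), (2/561) = +1.
Reciprocity: 13 ≡ 1 and 561 ≡ 1 (mod 4), so (13/561) = +(561/13).
Reduce top mod 13: now compute (2/13).
Pull out 2: since 13 ≡ 5 (mod 8), (2/13) = -1.
Reached (1/13) = 1. Collecting the sign flips along the way, the symbol is -1.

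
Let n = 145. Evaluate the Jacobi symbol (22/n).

Pull out 2: since 145 ≡ 1 (mod 8), (2/145) = +1.
Reciprocity: 11 ≡ 3 and 145 ≡ 1 (mod 4), so (11/145) = +(145/11).
Reduce top mod 11: now compute (2/11).
Pull out 2: since 11 ≡ 3 (mod 8), (2/11) = -1.
Reached (1/11) = 1. Collecting the sign flips along the way, the symbol is -1.

-1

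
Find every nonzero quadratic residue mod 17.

Square k = 1,…,8 (k and 17−k give the same square):
1²=1, 2²=4, 3²=9, 4²=16, 5²≡8, 6²≡2, 7²≡15, 8²≡13 (mod 17).
So the quadratic residues mod 17 are {1, 2, 4, 8, 9, 13, 15, 16}.

1, 2, 4, 8, 9, 13, 15, 16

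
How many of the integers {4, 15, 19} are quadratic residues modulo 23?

(4/23) = +1 → QR.
(15/23) = -1 → non-residue.
(19/23) = -1 → non-residue.
Total quadratic residues among the 3: 1.

1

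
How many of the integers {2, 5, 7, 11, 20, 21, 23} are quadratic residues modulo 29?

4

(2/29) = -1 → non-residue.
(5/29) = +1 → QR.
(7/29) = +1 → QR.
(11/29) = -1 → non-residue.
(20/29) = +1 → QR.
(21/29) = -1 → non-residue.
(23/29) = +1 → QR.
Total quadratic residues among the 7: 4.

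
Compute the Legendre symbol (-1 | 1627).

First reduce: -1 ≡ 1626 (mod 1627).
Pull out 2: since 1627 ≡ 3 (mod 8), (2/1627) = -1.
Reciprocity: 813 ≡ 1 and 1627 ≡ 3 (mod 4), so (813/1627) = +(1627/813).
Reduce top mod 813: now compute (1/813).
Reached (1/813) = 1. Collecting the sign flips along the way, the symbol is -1.

-1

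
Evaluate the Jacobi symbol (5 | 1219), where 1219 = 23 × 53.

1

Reciprocity: 5 ≡ 1 and 1219 ≡ 3 (mod 4), so (5/1219) = +(1219/5).
Reduce top mod 5: now compute (4/5).
Pull out 2^2: since 5 ≡ 5 (mod 8), (2/5) = -1, so (2/5)^2 = +1.
Reached (1/5) = 1. Collecting the sign flips along the way, the symbol is +1.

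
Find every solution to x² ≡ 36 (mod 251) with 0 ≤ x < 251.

Since 251 ≡ 3 (mod 4), a square root of 36 is 36^((251+1)/4) = 36^63 mod 251.
Repeated squaring: 36^2≡41, 36^4≡175, 36^8≡3, 36^16≡9, 36^32≡81 (mod 251).
36^63 = 36^(32+16+8+4+2+1) ≡ 245 (mod 251).
Check: 245² = 60025 ≡ 36 (mod 251). The two roots are 6 and 245.

6, 245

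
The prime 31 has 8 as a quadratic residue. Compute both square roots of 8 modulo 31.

15, 16

Since 31 ≡ 3 (mod 4), a square root of 8 is 8^((31+1)/4) = 8^8 mod 31.
Repeated squaring: 8^2≡2, 8^4≡4, 8^8≡16 (mod 31).
8^8 = 8^(8) ≡ 16 (mod 31).
Check: 16² = 256 ≡ 8 (mod 31). The two roots are 15 and 16.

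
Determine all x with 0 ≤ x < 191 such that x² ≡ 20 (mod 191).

Since 191 ≡ 3 (mod 4), a square root of 20 is 20^((191+1)/4) = 20^48 mod 191.
Repeated squaring: 20^2≡18, 20^4≡133, 20^8≡117, 20^16≡128, 20^32≡149 (mod 191).
20^48 = 20^(32+16) ≡ 163 (mod 191).
Check: 163² = 26569 ≡ 20 (mod 191). The two roots are 28 and 163.

28, 163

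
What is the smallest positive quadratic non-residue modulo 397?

(2/397) = −1, so 2 is the smallest positive non-residue mod 397.

2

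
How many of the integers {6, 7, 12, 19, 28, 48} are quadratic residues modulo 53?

(6/53) = +1 → QR.
(7/53) = +1 → QR.
(12/53) = -1 → non-residue.
(19/53) = -1 → non-residue.
(28/53) = +1 → QR.
(48/53) = -1 → non-residue.
Total quadratic residues among the 6: 3.

3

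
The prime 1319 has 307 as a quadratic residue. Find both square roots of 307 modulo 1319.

427, 892

Since 1319 ≡ 3 (mod 4), a square root of 307 is 307^((1319+1)/4) = 307^330 mod 1319.
Repeated squaring: 307^2≡600, 307^4≡1232, 307^8≡974, 307^16≡315, 307^32≡300, 307^64≡308, 307^128≡1215, 307^256≡264 (mod 1319).
307^330 = 307^(256+64+8+2) ≡ 892 (mod 1319).
Check: 892² = 795664 ≡ 307 (mod 1319). The two roots are 427 and 892.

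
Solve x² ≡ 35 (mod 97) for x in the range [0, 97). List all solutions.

36, 61

97 ≡ 1 (mod 4), so we find a root by search.
Trying successive values, 36² = 1296 ≡ 35 (mod 97). The other root is 97 − 36 = 61.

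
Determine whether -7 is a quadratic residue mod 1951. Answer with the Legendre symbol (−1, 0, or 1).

-1

First reduce: -7 ≡ 1944 (mod 1951).
Pull out 2^3: since 1951 ≡ 7 (mod 8), (2/1951) = +1, so (2/1951)^3 = +1.
Reciprocity: 243 ≡ 3 and 1951 ≡ 3 (mod 4), so (243/1951) = −(1951/243).
Reduce top mod 243: now compute (7/243).
Reciprocity: 7 ≡ 3 and 243 ≡ 3 (mod 4), so (7/243) = −(243/7).
Reduce top mod 7: now compute (5/7).
Reciprocity: 5 ≡ 1 and 7 ≡ 3 (mod 4), so (5/7) = +(7/5).
Reduce top mod 5: now compute (2/5).
Pull out 2: since 5 ≡ 5 (mod 8), (2/5) = -1.
Reached (1/5) = 1. Collecting the sign flips along the way, the symbol is -1.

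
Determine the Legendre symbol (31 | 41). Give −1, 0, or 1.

1

Reciprocity: 31 ≡ 3 and 41 ≡ 1 (mod 4), so (31/41) = +(41/31).
Reduce top mod 31: now compute (10/31).
Pull out 2: since 31 ≡ 7 (mod 8), (2/31) = +1.
Reciprocity: 5 ≡ 1 and 31 ≡ 3 (mod 4), so (5/31) = +(31/5).
Reduce top mod 5: now compute (1/5).
Reached (1/5) = 1. Collecting the sign flips along the way, the symbol is +1.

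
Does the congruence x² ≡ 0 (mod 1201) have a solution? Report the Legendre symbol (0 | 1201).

0

Top reduces to 0: gcd > 1, so the symbol is 0.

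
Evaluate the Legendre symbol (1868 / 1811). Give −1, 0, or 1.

First reduce: 1868 ≡ 57 (mod 1811).
Reciprocity: 57 ≡ 1 and 1811 ≡ 3 (mod 4), so (57/1811) = +(1811/57).
Reduce top mod 57: now compute (44/57).
Pull out 2^2: since 57 ≡ 1 (mod 8), (2/57) = +1, so (2/57)^2 = +1.
Reciprocity: 11 ≡ 3 and 57 ≡ 1 (mod 4), so (11/57) = +(57/11).
Reduce top mod 11: now compute (2/11).
Pull out 2: since 11 ≡ 3 (mod 8), (2/11) = -1.
Reached (1/11) = 1. Collecting the sign flips along the way, the symbol is -1.

-1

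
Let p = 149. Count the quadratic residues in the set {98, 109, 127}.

1

(98/149) = -1 → non-residue.
(109/149) = -1 → non-residue.
(127/149) = +1 → QR.
Total quadratic residues among the 3: 1.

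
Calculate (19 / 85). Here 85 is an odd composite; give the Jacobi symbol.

Reciprocity: 19 ≡ 3 and 85 ≡ 1 (mod 4), so (19/85) = +(85/19).
Reduce top mod 19: now compute (9/19).
Reciprocity: 9 ≡ 1 and 19 ≡ 3 (mod 4), so (9/19) = +(19/9).
Reduce top mod 9: now compute (1/9).
Reached (1/9) = 1. Collecting the sign flips along the way, the symbol is +1.

1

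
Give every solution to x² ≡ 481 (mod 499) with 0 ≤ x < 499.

201, 298

Since 499 ≡ 3 (mod 4), a square root of 481 is 481^((499+1)/4) = 481^125 mod 499.
Repeated squaring: 481^2≡324, 481^4≡186, 481^8≡165, 481^16≡279, 481^32≡496, 481^64≡9 (mod 499).
481^125 = 481^(64+32+16+8+4+1) ≡ 298 (mod 499).
Check: 298² = 88804 ≡ 481 (mod 499). The two roots are 201 and 298.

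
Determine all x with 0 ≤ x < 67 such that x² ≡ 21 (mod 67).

17, 50

Since 67 ≡ 3 (mod 4), a square root of 21 is 21^((67+1)/4) = 21^17 mod 67.
Repeated squaring: 21^2≡39, 21^4≡47, 21^8≡65, 21^16≡4 (mod 67).
21^17 = 21^(16+1) ≡ 17 (mod 67).
Check: 17² = 289 ≡ 21 (mod 67). The two roots are 17 and 50.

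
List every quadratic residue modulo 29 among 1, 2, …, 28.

Square k = 1,…,14 (k and 29−k give the same square):
1²=1, 2²=4, 3²=9, 4²=16, 5²=25, 6²≡7, 7²≡20, 8²≡6, 9²≡23, 10²≡13, 11²≡5, 12²≡28, 13²≡24, 14²≡22 (mod 29).
So the quadratic residues mod 29 are {1, 4, 5, 6, 7, 9, 13, 16, 20, 22, 23, 24, 25, 28}.

1, 4, 5, 6, 7, 9, 13, 16, 20, 22, 23, 24, 25, 28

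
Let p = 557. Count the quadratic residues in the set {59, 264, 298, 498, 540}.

3

(59/557) = +1 → QR.
(264/557) = -1 → non-residue.
(298/557) = -1 → non-residue.
(498/557) = +1 → QR.
(540/557) = +1 → QR.
Total quadratic residues among the 5: 3.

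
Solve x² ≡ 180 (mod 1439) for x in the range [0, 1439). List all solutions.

Since 1439 ≡ 3 (mod 4), a square root of 180 is 180^((1439+1)/4) = 180^360 mod 1439.
Repeated squaring: 180^2≡742, 180^4≡866, 180^8≡237, 180^16≡48, 180^32≡865, 180^64≡1384, 180^128≡147, 180^256≡24 (mod 1439).
180^360 = 180^(256+64+32+8) ≡ 228 (mod 1439).
Check: 228² = 51984 ≡ 180 (mod 1439). The two roots are 228 and 1211.

228, 1211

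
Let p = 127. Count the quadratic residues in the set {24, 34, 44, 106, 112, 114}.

(24/127) = -1 → non-residue.
(34/127) = +1 → QR.
(44/127) = +1 → QR.
(106/127) = -1 → non-residue.
(112/127) = -1 → non-residue.
(114/127) = -1 → non-residue.
Total quadratic residues among the 6: 2.

2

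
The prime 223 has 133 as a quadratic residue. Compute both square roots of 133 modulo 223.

Since 223 ≡ 3 (mod 4), a square root of 133 is 133^((223+1)/4) = 133^56 mod 223.
Repeated squaring: 133^2≡72, 133^4≡55, 133^8≡126, 133^16≡43, 133^32≡65 (mod 223).
133^56 = 133^(32+16+8) ≡ 53 (mod 223).
Check: 53² = 2809 ≡ 133 (mod 223). The two roots are 53 and 170.

53, 170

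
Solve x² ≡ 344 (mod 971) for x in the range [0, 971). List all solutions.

Since 971 ≡ 3 (mod 4), a square root of 344 is 344^((971+1)/4) = 344^243 mod 971.
Repeated squaring: 344^2≡845, 344^4≡340, 344^8≡51, 344^16≡659, 344^32≡244, 344^64≡305, 344^128≡780 (mod 971).
344^243 = 344^(128+64+32+16+2+1) ≡ 105 (mod 971).
Check: 105² = 11025 ≡ 344 (mod 971). The two roots are 105 and 866.

105, 866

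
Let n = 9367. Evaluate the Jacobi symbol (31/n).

-1

Reciprocity: 31 ≡ 3 and 9367 ≡ 3 (mod 4), so (31/9367) = −(9367/31).
Reduce top mod 31: now compute (5/31).
Reciprocity: 5 ≡ 1 and 31 ≡ 3 (mod 4), so (5/31) = +(31/5).
Reduce top mod 5: now compute (1/5).
Reached (1/5) = 1. Collecting the sign flips along the way, the symbol is -1.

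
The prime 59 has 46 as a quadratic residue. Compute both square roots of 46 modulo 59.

Since 59 ≡ 3 (mod 4), a square root of 46 is 46^((59+1)/4) = 46^15 mod 59.
Repeated squaring: 46^2≡51, 46^4≡5, 46^8≡25 (mod 59).
46^15 = 46^(8+4+2+1) ≡ 20 (mod 59).
Check: 20² = 400 ≡ 46 (mod 59). The two roots are 20 and 39.

20, 39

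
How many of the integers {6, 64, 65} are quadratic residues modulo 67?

3

(6/67) = +1 → QR.
(64/67) = +1 → QR.
(65/67) = +1 → QR.
Total quadratic residues among the 3: 3.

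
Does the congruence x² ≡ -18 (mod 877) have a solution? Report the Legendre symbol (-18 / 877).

-1

Euler's criterion: (-18/877) ≡ 859^438 (mod 877).
859^2 ≡ 324 (mod 877)
859^4 ≡ 613 (mod 877)
859^8 ≡ 413 (mod 877)
859^16 ≡ 431 (mod 877)
859^32 ≡ 714 (mod 877)
859^64 ≡ 259 (mod 877)
859^128 ≡ 429 (mod 877)
859^256 ≡ 748 (mod 877)
859^438 = 859^(256+128+32+16+4+2) ≡ 876 (mod 877).
Result is 876 ≡ −1, so (-18/877) = −1.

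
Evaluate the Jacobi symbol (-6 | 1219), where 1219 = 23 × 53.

First reduce: -6 ≡ 1213 (mod 1219).
Reciprocity: 1213 ≡ 1 and 1219 ≡ 3 (mod 4), so (1213/1219) = +(1219/1213).
Reduce top mod 1213: now compute (6/1213).
Pull out 2: since 1213 ≡ 5 (mod 8), (2/1213) = -1.
Reciprocity: 3 ≡ 3 and 1213 ≡ 1 (mod 4), so (3/1213) = +(1213/3).
Reduce top mod 3: now compute (1/3).
Reached (1/3) = 1. Collecting the sign flips along the way, the symbol is -1.

-1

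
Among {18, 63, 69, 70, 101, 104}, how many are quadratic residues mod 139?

(18/139) = -1 → non-residue.
(63/139) = +1 → QR.
(69/139) = +1 → QR.
(70/139) = -1 → non-residue.
(101/139) = -1 → non-residue.
(104/139) = -1 → non-residue.
Total quadratic residues among the 6: 2.

2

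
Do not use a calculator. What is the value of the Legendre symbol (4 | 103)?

1

Euler's criterion: (4/103) ≡ 4^51 (mod 103).
4^2 ≡ 16 (mod 103)
4^4 ≡ 50 (mod 103)
4^8 ≡ 28 (mod 103)
4^16 ≡ 63 (mod 103)
4^32 ≡ 55 (mod 103)
4^51 = 4^(32+16+2+1) ≡ 1 (mod 103).
Result is 1, so (4/103) = 1.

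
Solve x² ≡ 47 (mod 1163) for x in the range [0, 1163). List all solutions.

Since 1163 ≡ 3 (mod 4), a square root of 47 is 47^((1163+1)/4) = 47^291 mod 1163.
Repeated squaring: 47^2≡1046, 47^4≡896, 47^8≡346, 47^16≡1090, 47^32≡677, 47^64≡107, 47^128≡982, 47^256≡197 (mod 1163).
47^291 = 47^(256+32+2+1) ≡ 973 (mod 1163).
Check: 973² = 946729 ≡ 47 (mod 1163). The two roots are 190 and 973.

190, 973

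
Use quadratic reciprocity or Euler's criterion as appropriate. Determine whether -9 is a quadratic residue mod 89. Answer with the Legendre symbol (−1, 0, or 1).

1

First reduce: -9 ≡ 80 (mod 89).
Pull out 2^4: since 89 ≡ 1 (mod 8), (2/89) = +1, so (2/89)^4 = +1.
Reciprocity: 5 ≡ 1 and 89 ≡ 1 (mod 4), so (5/89) = +(89/5).
Reduce top mod 5: now compute (4/5).
Pull out 2^2: since 5 ≡ 5 (mod 8), (2/5) = -1, so (2/5)^2 = +1.
Reached (1/5) = 1. Collecting the sign flips along the way, the symbol is +1.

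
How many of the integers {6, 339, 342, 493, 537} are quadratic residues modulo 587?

(6/587) = -1 → non-residue.
(339/587) = +1 → QR.
(342/587) = +1 → QR.
(493/587) = +1 → QR.
(537/587) = +1 → QR.
Total quadratic residues among the 5: 4.

4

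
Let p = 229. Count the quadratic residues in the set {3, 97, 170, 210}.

(3/229) = +1 → QR.
(97/229) = +1 → QR.
(170/229) = -1 → non-residue.
(210/229) = +1 → QR.
Total quadratic residues among the 4: 3.

3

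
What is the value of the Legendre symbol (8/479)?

Euler's criterion: (8/479) ≡ 8^239 (mod 479).
8^2 ≡ 64 (mod 479)
8^4 ≡ 264 (mod 479)
8^8 ≡ 241 (mod 479)
8^16 ≡ 122 (mod 479)
8^32 ≡ 35 (mod 479)
8^64 ≡ 267 (mod 479)
8^128 ≡ 397 (mod 479)
8^239 = 8^(128+64+32+8+4+2+1) ≡ 1 (mod 479).
Result is 1, so (8/479) = 1.

1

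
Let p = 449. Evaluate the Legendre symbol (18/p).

Pull out 2: since 449 ≡ 1 (mod 8), (2/449) = +1.
Reciprocity: 9 ≡ 1 and 449 ≡ 1 (mod 4), so (9/449) = +(449/9).
Reduce top mod 9: now compute (8/9).
Pull out 2^3: since 9 ≡ 1 (mod 8), (2/9) = +1, so (2/9)^3 = +1.
Reached (1/9) = 1. Collecting the sign flips along the way, the symbol is +1.

1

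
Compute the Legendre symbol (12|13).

1

Pull out 2^2: since 13 ≡ 5 (mod 8), (2/13) = -1, so (2/13)^2 = +1.
Reciprocity: 3 ≡ 3 and 13 ≡ 1 (mod 4), so (3/13) = +(13/3).
Reduce top mod 3: now compute (1/3).
Reached (1/3) = 1. Collecting the sign flips along the way, the symbol is +1.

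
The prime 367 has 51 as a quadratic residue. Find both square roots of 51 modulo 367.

61, 306

Since 367 ≡ 3 (mod 4), a square root of 51 is 51^((367+1)/4) = 51^92 mod 367.
Repeated squaring: 51^2≡32, 51^4≡290, 51^8≡57, 51^16≡313, 51^32≡347, 51^64≡33 (mod 367).
51^92 = 51^(64+16+8+4) ≡ 61 (mod 367).
Check: 61² = 3721 ≡ 51 (mod 367). The two roots are 61 and 306.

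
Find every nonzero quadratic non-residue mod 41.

3,6,7,11,12,13,14,15,17,19,22,24,26,27,28,29,30,34,35,38

Square k = 1,…,20 (k and 41−k give the same square):
1²=1, 2²=4, 3²=9, 4²=16, 5²=25, 6²=36, 7²≡8, 8²≡23, 9²≡40, 10²≡18, 11²≡39, 12²≡21, 13²≡5, 14²≡32, 15²≡20, 16²≡10, 17²≡2, 18²≡37, 19²≡33, 20²≡31 (mod 41).
The residues are {1, 2, 4, 5, 8, 9, 10, 16, 18, 20, 21, 23, 25, 31, 32, 33, 36, 37, 39, 40}; the non-residues are the remaining 20 nonzero classes.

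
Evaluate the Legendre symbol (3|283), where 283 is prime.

Euler's criterion: (3/283) ≡ 3^141 (mod 283).
3^2 ≡ 9 (mod 283)
3^4 ≡ 81 (mod 283)
3^8 ≡ 52 (mod 283)
3^16 ≡ 157 (mod 283)
3^32 ≡ 28 (mod 283)
3^64 ≡ 218 (mod 283)
3^128 ≡ 263 (mod 283)
3^141 = 3^(128+8+4+1) ≡ 282 (mod 283).
Result is 282 ≡ −1, so (3/283) = −1.

-1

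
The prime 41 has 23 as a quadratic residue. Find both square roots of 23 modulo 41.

8, 33

41 ≡ 1 (mod 4), so we find a root by search.
Trying successive values, 8² = 64 ≡ 23 (mod 41). The other root is 41 − 8 = 33.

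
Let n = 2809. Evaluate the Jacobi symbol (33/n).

Reciprocity: 33 ≡ 1 and 2809 ≡ 1 (mod 4), so (33/2809) = +(2809/33).
Reduce top mod 33: now compute (4/33).
Pull out 2^2: since 33 ≡ 1 (mod 8), (2/33) = +1, so (2/33)^2 = +1.
Reached (1/33) = 1. Collecting the sign flips along the way, the symbol is +1.

1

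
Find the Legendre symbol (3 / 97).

Reciprocity: 3 ≡ 3 and 97 ≡ 1 (mod 4), so (3/97) = +(97/3).
Reduce top mod 3: now compute (1/3).
Reached (1/3) = 1. Collecting the sign flips along the way, the symbol is +1.

1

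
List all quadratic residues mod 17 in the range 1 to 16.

Square k = 1,…,8 (k and 17−k give the same square):
1²=1, 2²=4, 3²=9, 4²=16, 5²≡8, 6²≡2, 7²≡15, 8²≡13 (mod 17).
So the quadratic residues mod 17 are {1, 2, 4, 8, 9, 13, 15, 16}.

1,2,4,8,9,13,15,16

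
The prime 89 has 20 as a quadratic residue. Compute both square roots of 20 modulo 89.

38, 51

89 ≡ 1 (mod 4), so we find a root by search.
Trying successive values, 38² = 1444 ≡ 20 (mod 89). The other root is 89 − 38 = 51.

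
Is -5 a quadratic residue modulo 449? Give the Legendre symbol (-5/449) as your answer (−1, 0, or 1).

Euler's criterion: (-5/449) ≡ 444^224 (mod 449).
444^2 ≡ 25 (mod 449)
444^4 ≡ 176 (mod 449)
444^8 ≡ 444 (mod 449)
444^16 ≡ 25 (mod 449)
444^32 ≡ 176 (mod 449)
444^64 ≡ 444 (mod 449)
444^128 ≡ 25 (mod 449)
444^224 = 444^(128+64+32) ≡ 1 (mod 449).
Result is 1, so (-5/449) = 1.

1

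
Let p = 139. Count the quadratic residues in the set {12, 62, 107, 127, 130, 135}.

(12/139) = -1 → non-residue.
(62/139) = -1 → non-residue.
(107/139) = +1 → QR.
(127/139) = +1 → QR.
(130/139) = -1 → non-residue.
(135/139) = -1 → non-residue.
Total quadratic residues among the 6: 2.

2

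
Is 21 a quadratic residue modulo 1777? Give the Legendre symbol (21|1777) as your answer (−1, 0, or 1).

Reciprocity: 21 ≡ 1 and 1777 ≡ 1 (mod 4), so (21/1777) = +(1777/21).
Reduce top mod 21: now compute (13/21).
Reciprocity: 13 ≡ 1 and 21 ≡ 1 (mod 4), so (13/21) = +(21/13).
Reduce top mod 13: now compute (8/13).
Pull out 2^3: since 13 ≡ 5 (mod 8), (2/13) = -1, so (2/13)^3 = -1.
Reached (1/13) = 1. Collecting the sign flips along the way, the symbol is -1.

-1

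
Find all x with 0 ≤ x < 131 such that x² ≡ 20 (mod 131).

46, 85

Since 131 ≡ 3 (mod 4), a square root of 20 is 20^((131+1)/4) = 20^33 mod 131.
Repeated squaring: 20^2≡7, 20^4≡49, 20^8≡43, 20^16≡15, 20^32≡94 (mod 131).
20^33 = 20^(32+1) ≡ 46 (mod 131).
Check: 46² = 2116 ≡ 20 (mod 131). The two roots are 46 and 85.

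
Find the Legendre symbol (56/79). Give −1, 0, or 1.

-1

Pull out 2^3: since 79 ≡ 7 (mod 8), (2/79) = +1, so (2/79)^3 = +1.
Reciprocity: 7 ≡ 3 and 79 ≡ 3 (mod 4), so (7/79) = −(79/7).
Reduce top mod 7: now compute (2/7).
Pull out 2: since 7 ≡ 7 (mod 8), (2/7) = +1.
Reached (1/7) = 1. Collecting the sign flips along the way, the symbol is -1.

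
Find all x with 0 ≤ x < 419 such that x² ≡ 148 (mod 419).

188, 231

Since 419 ≡ 3 (mod 4), a square root of 148 is 148^((419+1)/4) = 148^105 mod 419.
Repeated squaring: 148^2≡116, 148^4≡48, 148^8≡209, 148^16≡105, 148^32≡131, 148^64≡401 (mod 419).
148^105 = 148^(64+32+8+1) ≡ 188 (mod 419).
Check: 188² = 35344 ≡ 148 (mod 419). The two roots are 188 and 231.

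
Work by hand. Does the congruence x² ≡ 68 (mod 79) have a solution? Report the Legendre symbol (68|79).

-1

Pull out 2^2: since 79 ≡ 7 (mod 8), (2/79) = +1, so (2/79)^2 = +1.
Reciprocity: 17 ≡ 1 and 79 ≡ 3 (mod 4), so (17/79) = +(79/17).
Reduce top mod 17: now compute (11/17).
Reciprocity: 11 ≡ 3 and 17 ≡ 1 (mod 4), so (11/17) = +(17/11).
Reduce top mod 11: now compute (6/11).
Pull out 2: since 11 ≡ 3 (mod 8), (2/11) = -1.
Reciprocity: 3 ≡ 3 and 11 ≡ 3 (mod 4), so (3/11) = −(11/3).
Reduce top mod 3: now compute (2/3).
Pull out 2: since 3 ≡ 3 (mod 8), (2/3) = -1.
Reached (1/3) = 1. Collecting the sign flips along the way, the symbol is -1.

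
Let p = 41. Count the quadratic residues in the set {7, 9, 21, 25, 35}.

3

(7/41) = -1 → non-residue.
(9/41) = +1 → QR.
(21/41) = +1 → QR.
(25/41) = +1 → QR.
(35/41) = -1 → non-residue.
Total quadratic residues among the 5: 3.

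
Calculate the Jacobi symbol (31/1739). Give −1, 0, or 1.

1

Reciprocity: 31 ≡ 3 and 1739 ≡ 3 (mod 4), so (31/1739) = −(1739/31).
Reduce top mod 31: now compute (3/31).
Reciprocity: 3 ≡ 3 and 31 ≡ 3 (mod 4), so (3/31) = −(31/3).
Reduce top mod 3: now compute (1/3).
Reached (1/3) = 1. Collecting the sign flips along the way, the symbol is +1.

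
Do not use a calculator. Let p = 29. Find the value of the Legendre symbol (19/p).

Euler's criterion: (19/29) ≡ 19^14 (mod 29).
19^2 ≡ 13 (mod 29)
19^4 ≡ 24 (mod 29)
19^8 ≡ 25 (mod 29)
19^14 = 19^(8+4+2) ≡ 28 (mod 29).
Result is 28 ≡ −1, so (19/29) = −1.

-1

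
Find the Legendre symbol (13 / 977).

Euler's criterion: (13/977) ≡ 13^488 (mod 977).
13^2 ≡ 169 (mod 977)
13^4 ≡ 228 (mod 977)
13^8 ≡ 203 (mod 977)
13^16 ≡ 175 (mod 977)
13^32 ≡ 338 (mod 977)
13^64 ≡ 912 (mod 977)
13^128 ≡ 317 (mod 977)
13^256 ≡ 835 (mod 977)
13^488 = 13^(256+128+64+32+8) ≡ 976 (mod 977).
Result is 976 ≡ −1, so (13/977) = −1.

-1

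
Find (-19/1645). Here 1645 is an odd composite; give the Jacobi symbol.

1

First reduce: -19 ≡ 1626 (mod 1645).
Pull out 2: since 1645 ≡ 5 (mod 8), (2/1645) = -1.
Reciprocity: 813 ≡ 1 and 1645 ≡ 1 (mod 4), so (813/1645) = +(1645/813).
Reduce top mod 813: now compute (19/813).
Reciprocity: 19 ≡ 3 and 813 ≡ 1 (mod 4), so (19/813) = +(813/19).
Reduce top mod 19: now compute (15/19).
Reciprocity: 15 ≡ 3 and 19 ≡ 3 (mod 4), so (15/19) = −(19/15).
Reduce top mod 15: now compute (4/15).
Pull out 2^2: since 15 ≡ 7 (mod 8), (2/15) = +1, so (2/15)^2 = +1.
Reached (1/15) = 1. Collecting the sign flips along the way, the symbol is +1.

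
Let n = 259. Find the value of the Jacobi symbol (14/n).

0

Pull out 2: since 259 ≡ 3 (mod 8), (2/259) = -1.
Reciprocity: 7 ≡ 3 and 259 ≡ 3 (mod 4), so (7/259) = −(259/7).
Reduce top mod 7: now compute (0/7).
Top reduces to 0: gcd > 1, so the symbol is 0.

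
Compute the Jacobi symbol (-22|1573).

First reduce: -22 ≡ 1551 (mod 1573).
Reciprocity: 1551 ≡ 3 and 1573 ≡ 1 (mod 4), so (1551/1573) = +(1573/1551).
Reduce top mod 1551: now compute (22/1551).
Pull out 2: since 1551 ≡ 7 (mod 8), (2/1551) = +1.
Reciprocity: 11 ≡ 3 and 1551 ≡ 3 (mod 4), so (11/1551) = −(1551/11).
Reduce top mod 11: now compute (0/11).
Top reduces to 0: gcd > 1, so the symbol is 0.

0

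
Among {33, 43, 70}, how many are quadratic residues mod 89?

(33/89) = -1 → non-residue.
(43/89) = -1 → non-residue.
(70/89) = -1 → non-residue.
Total quadratic residues among the 3: 0.

0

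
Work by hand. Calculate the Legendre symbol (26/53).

-1

Pull out 2: since 53 ≡ 5 (mod 8), (2/53) = -1.
Reciprocity: 13 ≡ 1 and 53 ≡ 1 (mod 4), so (13/53) = +(53/13).
Reduce top mod 13: now compute (1/13).
Reached (1/13) = 1. Collecting the sign flips along the way, the symbol is -1.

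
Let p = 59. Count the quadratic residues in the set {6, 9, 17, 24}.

2

(6/59) = -1 → non-residue.
(9/59) = +1 → QR.
(17/59) = +1 → QR.
(24/59) = -1 → non-residue.
Total quadratic residues among the 4: 2.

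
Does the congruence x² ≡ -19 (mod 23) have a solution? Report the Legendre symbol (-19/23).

First reduce: -19 ≡ 4 (mod 23).
Pull out 2^2: since 23 ≡ 7 (mod 8), (2/23) = +1, so (2/23)^2 = +1.
Reached (1/23) = 1. Collecting the sign flips along the way, the symbol is +1.

1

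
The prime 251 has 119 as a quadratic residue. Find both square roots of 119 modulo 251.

118, 133

Since 251 ≡ 3 (mod 4), a square root of 119 is 119^((251+1)/4) = 119^63 mod 251.
Repeated squaring: 119^2≡105, 119^4≡232, 119^8≡110, 119^16≡52, 119^32≡194 (mod 251).
119^63 = 119^(32+16+8+4+2+1) ≡ 118 (mod 251).
Check: 118² = 13924 ≡ 119 (mod 251). The two roots are 118 and 133.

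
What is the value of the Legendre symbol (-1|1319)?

-1

First reduce: -1 ≡ 1318 (mod 1319).
Pull out 2: since 1319 ≡ 7 (mod 8), (2/1319) = +1.
Reciprocity: 659 ≡ 3 and 1319 ≡ 3 (mod 4), so (659/1319) = −(1319/659).
Reduce top mod 659: now compute (1/659).
Reached (1/659) = 1. Collecting the sign flips along the way, the symbol is -1.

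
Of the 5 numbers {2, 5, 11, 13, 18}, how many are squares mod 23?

3

(2/23) = +1 → QR.
(5/23) = -1 → non-residue.
(11/23) = -1 → non-residue.
(13/23) = +1 → QR.
(18/23) = +1 → QR.
Total quadratic residues among the 5: 3.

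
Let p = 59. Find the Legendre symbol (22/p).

1

Euler's criterion: (22/59) ≡ 22^29 (mod 59).
22^2 ≡ 12 (mod 59)
22^4 ≡ 26 (mod 59)
22^8 ≡ 27 (mod 59)
22^16 ≡ 21 (mod 59)
22^29 = 22^(16+8+4+1) ≡ 1 (mod 59).
Result is 1, so (22/59) = 1.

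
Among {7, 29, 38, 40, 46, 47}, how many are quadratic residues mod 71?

3

(7/71) = -1 → non-residue.
(29/71) = +1 → QR.
(38/71) = +1 → QR.
(40/71) = +1 → QR.
(46/71) = -1 → non-residue.
(47/71) = -1 → non-residue.
Total quadratic residues among the 6: 3.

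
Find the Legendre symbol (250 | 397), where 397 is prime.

1

Pull out 2: since 397 ≡ 5 (mod 8), (2/397) = -1.
Reciprocity: 125 ≡ 1 and 397 ≡ 1 (mod 4), so (125/397) = +(397/125).
Reduce top mod 125: now compute (22/125).
Pull out 2: since 125 ≡ 5 (mod 8), (2/125) = -1.
Reciprocity: 11 ≡ 3 and 125 ≡ 1 (mod 4), so (11/125) = +(125/11).
Reduce top mod 11: now compute (4/11).
Pull out 2^2: since 11 ≡ 3 (mod 8), (2/11) = -1, so (2/11)^2 = +1.
Reached (1/11) = 1. Collecting the sign flips along the way, the symbol is +1.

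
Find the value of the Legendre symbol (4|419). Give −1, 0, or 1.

1

Pull out 2^2: since 419 ≡ 3 (mod 8), (2/419) = -1, so (2/419)^2 = +1.
Reached (1/419) = 1. Collecting the sign flips along the way, the symbol is +1.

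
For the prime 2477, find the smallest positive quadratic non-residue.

2

(2/2477) = −1, so 2 is the smallest positive non-residue mod 2477.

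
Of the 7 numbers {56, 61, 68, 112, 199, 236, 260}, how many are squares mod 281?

4

(56/281) = +1 → QR.
(61/281) = -1 → non-residue.
(68/281) = +1 → QR.
(112/281) = +1 → QR.
(199/281) = -1 → non-residue.
(236/281) = +1 → QR.
(260/281) = -1 → non-residue.
Total quadratic residues among the 7: 4.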